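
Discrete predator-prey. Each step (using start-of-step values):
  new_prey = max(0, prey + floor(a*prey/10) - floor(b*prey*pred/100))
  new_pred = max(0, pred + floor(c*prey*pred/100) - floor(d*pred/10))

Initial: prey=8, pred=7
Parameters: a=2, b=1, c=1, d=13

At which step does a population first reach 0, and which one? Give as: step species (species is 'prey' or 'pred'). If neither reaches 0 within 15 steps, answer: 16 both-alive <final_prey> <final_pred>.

Step 1: prey: 8+1-0=9; pred: 7+0-9=0
First extinction: pred at step 1

Answer: 1 pred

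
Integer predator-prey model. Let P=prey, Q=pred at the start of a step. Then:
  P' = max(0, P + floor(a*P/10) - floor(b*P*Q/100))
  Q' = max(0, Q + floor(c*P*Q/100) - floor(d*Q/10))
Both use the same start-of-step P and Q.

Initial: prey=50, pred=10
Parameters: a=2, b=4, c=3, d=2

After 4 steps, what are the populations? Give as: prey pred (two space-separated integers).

Answer: 0 43

Derivation:
Step 1: prey: 50+10-20=40; pred: 10+15-2=23
Step 2: prey: 40+8-36=12; pred: 23+27-4=46
Step 3: prey: 12+2-22=0; pred: 46+16-9=53
Step 4: prey: 0+0-0=0; pred: 53+0-10=43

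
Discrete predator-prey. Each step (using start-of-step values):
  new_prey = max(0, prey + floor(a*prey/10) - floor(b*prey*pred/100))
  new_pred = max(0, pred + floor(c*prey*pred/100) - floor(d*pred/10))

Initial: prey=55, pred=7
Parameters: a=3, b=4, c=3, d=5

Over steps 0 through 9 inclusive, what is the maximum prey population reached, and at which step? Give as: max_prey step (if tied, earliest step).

Step 1: prey: 55+16-15=56; pred: 7+11-3=15
Step 2: prey: 56+16-33=39; pred: 15+25-7=33
Step 3: prey: 39+11-51=0; pred: 33+38-16=55
Step 4: prey: 0+0-0=0; pred: 55+0-27=28
Step 5: prey: 0+0-0=0; pred: 28+0-14=14
Step 6: prey: 0+0-0=0; pred: 14+0-7=7
Step 7: prey: 0+0-0=0; pred: 7+0-3=4
Step 8: prey: 0+0-0=0; pred: 4+0-2=2
Step 9: prey: 0+0-0=0; pred: 2+0-1=1
Max prey = 56 at step 1

Answer: 56 1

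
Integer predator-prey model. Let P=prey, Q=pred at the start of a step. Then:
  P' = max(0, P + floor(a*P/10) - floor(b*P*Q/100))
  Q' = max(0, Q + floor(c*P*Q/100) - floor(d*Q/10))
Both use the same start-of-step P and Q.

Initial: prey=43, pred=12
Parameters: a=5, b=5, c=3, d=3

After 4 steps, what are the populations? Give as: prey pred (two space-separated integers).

Step 1: prey: 43+21-25=39; pred: 12+15-3=24
Step 2: prey: 39+19-46=12; pred: 24+28-7=45
Step 3: prey: 12+6-27=0; pred: 45+16-13=48
Step 4: prey: 0+0-0=0; pred: 48+0-14=34

Answer: 0 34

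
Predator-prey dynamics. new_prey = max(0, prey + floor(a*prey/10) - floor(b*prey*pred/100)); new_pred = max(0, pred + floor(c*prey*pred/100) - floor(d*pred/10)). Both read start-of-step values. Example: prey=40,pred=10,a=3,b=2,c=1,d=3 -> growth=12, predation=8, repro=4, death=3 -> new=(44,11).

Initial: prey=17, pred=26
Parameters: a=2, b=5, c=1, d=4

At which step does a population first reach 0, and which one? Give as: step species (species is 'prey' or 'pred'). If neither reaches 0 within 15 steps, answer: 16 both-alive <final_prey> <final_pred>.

Answer: 1 prey

Derivation:
Step 1: prey: 17+3-22=0; pred: 26+4-10=20
First extinction: prey at step 1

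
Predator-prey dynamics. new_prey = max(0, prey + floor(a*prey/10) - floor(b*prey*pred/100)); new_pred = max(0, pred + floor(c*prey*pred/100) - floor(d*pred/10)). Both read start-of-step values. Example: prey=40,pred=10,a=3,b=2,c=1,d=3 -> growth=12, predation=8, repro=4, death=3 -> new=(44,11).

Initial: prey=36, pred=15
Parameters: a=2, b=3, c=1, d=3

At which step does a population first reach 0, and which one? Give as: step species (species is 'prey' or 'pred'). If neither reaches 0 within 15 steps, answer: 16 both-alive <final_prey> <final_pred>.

Answer: 16 both-alive 15 3

Derivation:
Step 1: prey: 36+7-16=27; pred: 15+5-4=16
Step 2: prey: 27+5-12=20; pred: 16+4-4=16
Step 3: prey: 20+4-9=15; pred: 16+3-4=15
Step 4: prey: 15+3-6=12; pred: 15+2-4=13
Step 5: prey: 12+2-4=10; pred: 13+1-3=11
Step 6: prey: 10+2-3=9; pred: 11+1-3=9
Step 7: prey: 9+1-2=8; pred: 9+0-2=7
Step 8: prey: 8+1-1=8; pred: 7+0-2=5
Step 9: prey: 8+1-1=8; pred: 5+0-1=4
Step 10: prey: 8+1-0=9; pred: 4+0-1=3
Step 11: prey: 9+1-0=10; pred: 3+0-0=3
Step 12: prey: 10+2-0=12; pred: 3+0-0=3
Step 13: prey: 12+2-1=13; pred: 3+0-0=3
Step 14: prey: 13+2-1=14; pred: 3+0-0=3
Step 15: prey: 14+2-1=15; pred: 3+0-0=3
No extinction within 15 steps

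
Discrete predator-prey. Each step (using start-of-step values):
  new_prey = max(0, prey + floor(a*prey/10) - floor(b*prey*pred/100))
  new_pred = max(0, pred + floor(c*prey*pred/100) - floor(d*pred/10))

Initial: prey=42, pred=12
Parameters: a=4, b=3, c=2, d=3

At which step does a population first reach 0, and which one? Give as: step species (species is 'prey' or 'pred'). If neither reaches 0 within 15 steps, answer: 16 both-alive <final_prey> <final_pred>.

Step 1: prey: 42+16-15=43; pred: 12+10-3=19
Step 2: prey: 43+17-24=36; pred: 19+16-5=30
Step 3: prey: 36+14-32=18; pred: 30+21-9=42
Step 4: prey: 18+7-22=3; pred: 42+15-12=45
Step 5: prey: 3+1-4=0; pred: 45+2-13=34
First extinction: prey at step 5

Answer: 5 prey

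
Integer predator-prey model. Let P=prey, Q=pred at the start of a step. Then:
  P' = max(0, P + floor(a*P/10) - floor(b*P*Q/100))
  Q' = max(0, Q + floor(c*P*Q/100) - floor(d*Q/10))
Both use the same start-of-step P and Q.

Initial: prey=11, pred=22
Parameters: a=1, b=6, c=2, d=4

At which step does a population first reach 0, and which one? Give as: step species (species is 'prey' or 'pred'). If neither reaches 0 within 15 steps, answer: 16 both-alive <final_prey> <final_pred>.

Answer: 1 prey

Derivation:
Step 1: prey: 11+1-14=0; pred: 22+4-8=18
First extinction: prey at step 1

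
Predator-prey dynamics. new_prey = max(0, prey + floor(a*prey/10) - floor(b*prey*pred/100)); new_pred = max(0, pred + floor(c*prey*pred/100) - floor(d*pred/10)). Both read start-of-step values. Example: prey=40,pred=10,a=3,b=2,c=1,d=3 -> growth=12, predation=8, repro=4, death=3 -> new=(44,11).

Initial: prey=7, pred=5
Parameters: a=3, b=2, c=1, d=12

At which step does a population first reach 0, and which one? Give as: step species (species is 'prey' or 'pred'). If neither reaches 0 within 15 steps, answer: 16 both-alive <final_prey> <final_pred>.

Step 1: prey: 7+2-0=9; pred: 5+0-6=0
First extinction: pred at step 1

Answer: 1 pred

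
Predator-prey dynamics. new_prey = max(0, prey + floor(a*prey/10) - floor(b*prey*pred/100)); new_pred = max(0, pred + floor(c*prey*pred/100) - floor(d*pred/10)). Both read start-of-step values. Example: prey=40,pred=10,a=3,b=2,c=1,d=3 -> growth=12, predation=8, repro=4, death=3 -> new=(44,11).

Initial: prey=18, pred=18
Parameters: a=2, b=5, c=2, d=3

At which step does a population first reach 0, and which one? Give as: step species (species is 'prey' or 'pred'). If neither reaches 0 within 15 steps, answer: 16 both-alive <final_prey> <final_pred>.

Step 1: prey: 18+3-16=5; pred: 18+6-5=19
Step 2: prey: 5+1-4=2; pred: 19+1-5=15
Step 3: prey: 2+0-1=1; pred: 15+0-4=11
Step 4: prey: 1+0-0=1; pred: 11+0-3=8
Step 5: prey: 1+0-0=1; pred: 8+0-2=6
Step 6: prey: 1+0-0=1; pred: 6+0-1=5
Step 7: prey: 1+0-0=1; pred: 5+0-1=4
Step 8: prey: 1+0-0=1; pred: 4+0-1=3
Step 9: prey: 1+0-0=1; pred: 3+0-0=3
Steps 10-15: state stable at prey=1, pred=3 (no change)
No extinction within 15 steps

Answer: 16 both-alive 1 3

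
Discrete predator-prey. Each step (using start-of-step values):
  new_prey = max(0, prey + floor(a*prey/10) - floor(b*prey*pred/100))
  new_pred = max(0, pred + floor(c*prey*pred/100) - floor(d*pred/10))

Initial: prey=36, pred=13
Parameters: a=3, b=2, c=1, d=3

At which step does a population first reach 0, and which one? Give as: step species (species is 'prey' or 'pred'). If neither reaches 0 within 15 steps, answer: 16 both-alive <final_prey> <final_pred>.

Answer: 16 both-alive 24 11

Derivation:
Step 1: prey: 36+10-9=37; pred: 13+4-3=14
Step 2: prey: 37+11-10=38; pred: 14+5-4=15
Step 3: prey: 38+11-11=38; pred: 15+5-4=16
Step 4: prey: 38+11-12=37; pred: 16+6-4=18
Step 5: prey: 37+11-13=35; pred: 18+6-5=19
Step 6: prey: 35+10-13=32; pred: 19+6-5=20
Step 7: prey: 32+9-12=29; pred: 20+6-6=20
Step 8: prey: 29+8-11=26; pred: 20+5-6=19
Step 9: prey: 26+7-9=24; pred: 19+4-5=18
Step 10: prey: 24+7-8=23; pred: 18+4-5=17
Step 11: prey: 23+6-7=22; pred: 17+3-5=15
Step 12: prey: 22+6-6=22; pred: 15+3-4=14
Step 13: prey: 22+6-6=22; pred: 14+3-4=13
Step 14: prey: 22+6-5=23; pred: 13+2-3=12
Step 15: prey: 23+6-5=24; pred: 12+2-3=11
No extinction within 15 steps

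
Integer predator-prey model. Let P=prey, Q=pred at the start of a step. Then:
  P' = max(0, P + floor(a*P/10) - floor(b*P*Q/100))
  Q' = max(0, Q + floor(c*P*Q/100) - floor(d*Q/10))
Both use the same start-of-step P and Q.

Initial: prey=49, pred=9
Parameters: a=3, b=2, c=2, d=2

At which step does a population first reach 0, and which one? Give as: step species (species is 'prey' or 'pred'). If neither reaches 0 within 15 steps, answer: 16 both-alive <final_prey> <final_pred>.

Step 1: prey: 49+14-8=55; pred: 9+8-1=16
Step 2: prey: 55+16-17=54; pred: 16+17-3=30
Step 3: prey: 54+16-32=38; pred: 30+32-6=56
Step 4: prey: 38+11-42=7; pred: 56+42-11=87
Step 5: prey: 7+2-12=0; pred: 87+12-17=82
First extinction: prey at step 5

Answer: 5 prey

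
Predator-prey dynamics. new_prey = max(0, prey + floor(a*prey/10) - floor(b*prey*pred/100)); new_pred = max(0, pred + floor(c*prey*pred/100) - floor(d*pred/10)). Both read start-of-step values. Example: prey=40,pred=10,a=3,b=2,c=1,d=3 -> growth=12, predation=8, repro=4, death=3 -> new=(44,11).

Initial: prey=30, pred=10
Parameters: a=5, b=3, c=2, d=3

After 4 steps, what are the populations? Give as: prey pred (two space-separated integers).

Answer: 24 43

Derivation:
Step 1: prey: 30+15-9=36; pred: 10+6-3=13
Step 2: prey: 36+18-14=40; pred: 13+9-3=19
Step 3: prey: 40+20-22=38; pred: 19+15-5=29
Step 4: prey: 38+19-33=24; pred: 29+22-8=43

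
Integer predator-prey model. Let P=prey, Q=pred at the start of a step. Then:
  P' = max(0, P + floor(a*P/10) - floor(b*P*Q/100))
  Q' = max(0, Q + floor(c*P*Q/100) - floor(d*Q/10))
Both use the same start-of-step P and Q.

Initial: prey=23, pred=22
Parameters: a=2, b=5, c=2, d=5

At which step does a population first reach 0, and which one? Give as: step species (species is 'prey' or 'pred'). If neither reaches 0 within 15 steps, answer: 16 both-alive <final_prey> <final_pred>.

Step 1: prey: 23+4-25=2; pred: 22+10-11=21
Step 2: prey: 2+0-2=0; pred: 21+0-10=11
First extinction: prey at step 2

Answer: 2 prey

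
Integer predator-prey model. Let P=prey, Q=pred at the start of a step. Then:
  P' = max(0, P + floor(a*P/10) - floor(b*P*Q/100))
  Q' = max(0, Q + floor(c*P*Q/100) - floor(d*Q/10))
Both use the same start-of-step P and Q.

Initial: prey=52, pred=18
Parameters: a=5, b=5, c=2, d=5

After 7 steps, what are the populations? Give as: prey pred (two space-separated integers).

Step 1: prey: 52+26-46=32; pred: 18+18-9=27
Step 2: prey: 32+16-43=5; pred: 27+17-13=31
Step 3: prey: 5+2-7=0; pred: 31+3-15=19
Step 4: prey: 0+0-0=0; pred: 19+0-9=10
Step 5: prey: 0+0-0=0; pred: 10+0-5=5
Step 6: prey: 0+0-0=0; pred: 5+0-2=3
Step 7: prey: 0+0-0=0; pred: 3+0-1=2

Answer: 0 2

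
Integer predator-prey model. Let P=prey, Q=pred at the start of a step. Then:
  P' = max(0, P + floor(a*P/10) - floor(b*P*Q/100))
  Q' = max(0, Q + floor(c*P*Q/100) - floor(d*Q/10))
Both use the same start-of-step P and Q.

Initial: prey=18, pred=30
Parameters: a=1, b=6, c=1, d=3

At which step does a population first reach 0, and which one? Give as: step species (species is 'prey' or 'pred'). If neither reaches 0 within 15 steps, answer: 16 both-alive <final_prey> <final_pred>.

Step 1: prey: 18+1-32=0; pred: 30+5-9=26
First extinction: prey at step 1

Answer: 1 prey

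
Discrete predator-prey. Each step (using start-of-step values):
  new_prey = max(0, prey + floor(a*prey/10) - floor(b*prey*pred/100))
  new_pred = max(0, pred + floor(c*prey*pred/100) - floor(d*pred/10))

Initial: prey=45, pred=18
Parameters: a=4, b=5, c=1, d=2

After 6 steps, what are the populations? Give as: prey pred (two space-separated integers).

Step 1: prey: 45+18-40=23; pred: 18+8-3=23
Step 2: prey: 23+9-26=6; pred: 23+5-4=24
Step 3: prey: 6+2-7=1; pred: 24+1-4=21
Step 4: prey: 1+0-1=0; pred: 21+0-4=17
Step 5: prey: 0+0-0=0; pred: 17+0-3=14
Step 6: prey: 0+0-0=0; pred: 14+0-2=12

Answer: 0 12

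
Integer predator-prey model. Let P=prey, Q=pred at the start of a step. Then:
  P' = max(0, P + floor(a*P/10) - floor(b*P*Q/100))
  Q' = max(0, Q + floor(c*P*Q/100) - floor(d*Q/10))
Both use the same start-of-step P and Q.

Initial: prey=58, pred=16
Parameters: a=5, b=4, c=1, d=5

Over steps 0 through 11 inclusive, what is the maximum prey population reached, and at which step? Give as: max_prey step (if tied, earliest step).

Answer: 97 11

Derivation:
Step 1: prey: 58+29-37=50; pred: 16+9-8=17
Step 2: prey: 50+25-34=41; pred: 17+8-8=17
Step 3: prey: 41+20-27=34; pred: 17+6-8=15
Step 4: prey: 34+17-20=31; pred: 15+5-7=13
Step 5: prey: 31+15-16=30; pred: 13+4-6=11
Step 6: prey: 30+15-13=32; pred: 11+3-5=9
Step 7: prey: 32+16-11=37; pred: 9+2-4=7
Step 8: prey: 37+18-10=45; pred: 7+2-3=6
Step 9: prey: 45+22-10=57; pred: 6+2-3=5
Step 10: prey: 57+28-11=74; pred: 5+2-2=5
Step 11: prey: 74+37-14=97; pred: 5+3-2=6
Max prey = 97 at step 11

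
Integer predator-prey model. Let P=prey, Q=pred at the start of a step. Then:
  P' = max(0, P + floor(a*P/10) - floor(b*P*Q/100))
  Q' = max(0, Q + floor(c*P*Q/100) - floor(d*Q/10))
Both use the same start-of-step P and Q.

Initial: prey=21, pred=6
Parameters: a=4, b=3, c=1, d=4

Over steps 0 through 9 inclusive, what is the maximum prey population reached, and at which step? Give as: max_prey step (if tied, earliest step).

Step 1: prey: 21+8-3=26; pred: 6+1-2=5
Step 2: prey: 26+10-3=33; pred: 5+1-2=4
Step 3: prey: 33+13-3=43; pred: 4+1-1=4
Step 4: prey: 43+17-5=55; pred: 4+1-1=4
Step 5: prey: 55+22-6=71; pred: 4+2-1=5
Step 6: prey: 71+28-10=89; pred: 5+3-2=6
Step 7: prey: 89+35-16=108; pred: 6+5-2=9
Step 8: prey: 108+43-29=122; pred: 9+9-3=15
Step 9: prey: 122+48-54=116; pred: 15+18-6=27
Max prey = 122 at step 8

Answer: 122 8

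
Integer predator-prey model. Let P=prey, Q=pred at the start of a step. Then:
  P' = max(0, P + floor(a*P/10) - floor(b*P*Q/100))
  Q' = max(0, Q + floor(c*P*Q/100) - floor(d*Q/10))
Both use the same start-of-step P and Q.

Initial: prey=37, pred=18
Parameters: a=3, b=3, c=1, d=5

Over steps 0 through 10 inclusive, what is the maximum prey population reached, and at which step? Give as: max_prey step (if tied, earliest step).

Step 1: prey: 37+11-19=29; pred: 18+6-9=15
Step 2: prey: 29+8-13=24; pred: 15+4-7=12
Step 3: prey: 24+7-8=23; pred: 12+2-6=8
Step 4: prey: 23+6-5=24; pred: 8+1-4=5
Step 5: prey: 24+7-3=28; pred: 5+1-2=4
Step 6: prey: 28+8-3=33; pred: 4+1-2=3
Step 7: prey: 33+9-2=40; pred: 3+0-1=2
Step 8: prey: 40+12-2=50; pred: 2+0-1=1
Step 9: prey: 50+15-1=64; pred: 1+0-0=1
Step 10: prey: 64+19-1=82; pred: 1+0-0=1
Max prey = 82 at step 10

Answer: 82 10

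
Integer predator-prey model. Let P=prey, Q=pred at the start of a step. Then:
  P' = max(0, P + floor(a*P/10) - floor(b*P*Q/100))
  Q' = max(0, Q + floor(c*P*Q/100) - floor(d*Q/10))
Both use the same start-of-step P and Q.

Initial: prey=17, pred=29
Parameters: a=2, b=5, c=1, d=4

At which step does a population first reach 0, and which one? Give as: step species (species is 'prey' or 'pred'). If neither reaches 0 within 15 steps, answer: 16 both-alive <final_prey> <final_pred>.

Answer: 1 prey

Derivation:
Step 1: prey: 17+3-24=0; pred: 29+4-11=22
First extinction: prey at step 1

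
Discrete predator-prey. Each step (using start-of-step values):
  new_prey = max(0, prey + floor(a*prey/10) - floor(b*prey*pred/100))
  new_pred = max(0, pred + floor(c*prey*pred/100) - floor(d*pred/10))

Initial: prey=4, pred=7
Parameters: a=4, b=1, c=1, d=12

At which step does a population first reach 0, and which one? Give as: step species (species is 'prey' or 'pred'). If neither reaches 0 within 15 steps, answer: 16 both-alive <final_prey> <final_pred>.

Answer: 1 pred

Derivation:
Step 1: prey: 4+1-0=5; pred: 7+0-8=0
First extinction: pred at step 1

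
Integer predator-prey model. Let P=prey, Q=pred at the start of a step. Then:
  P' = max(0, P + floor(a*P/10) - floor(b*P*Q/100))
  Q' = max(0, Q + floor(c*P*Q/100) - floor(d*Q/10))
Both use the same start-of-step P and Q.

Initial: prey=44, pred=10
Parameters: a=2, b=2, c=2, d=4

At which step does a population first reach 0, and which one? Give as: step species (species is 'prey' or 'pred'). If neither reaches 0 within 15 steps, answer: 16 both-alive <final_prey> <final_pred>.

Answer: 16 both-alive 3 2

Derivation:
Step 1: prey: 44+8-8=44; pred: 10+8-4=14
Step 2: prey: 44+8-12=40; pred: 14+12-5=21
Step 3: prey: 40+8-16=32; pred: 21+16-8=29
Step 4: prey: 32+6-18=20; pred: 29+18-11=36
Step 5: prey: 20+4-14=10; pred: 36+14-14=36
Step 6: prey: 10+2-7=5; pred: 36+7-14=29
Step 7: prey: 5+1-2=4; pred: 29+2-11=20
Step 8: prey: 4+0-1=3; pred: 20+1-8=13
Step 9: prey: 3+0-0=3; pred: 13+0-5=8
Step 10: prey: 3+0-0=3; pred: 8+0-3=5
Step 11: prey: 3+0-0=3; pred: 5+0-2=3
Step 12: prey: 3+0-0=3; pred: 3+0-1=2
Step 13: prey: 3+0-0=3; pred: 2+0-0=2
Steps 14-15: state stable at prey=3, pred=2 (no change)
No extinction within 15 steps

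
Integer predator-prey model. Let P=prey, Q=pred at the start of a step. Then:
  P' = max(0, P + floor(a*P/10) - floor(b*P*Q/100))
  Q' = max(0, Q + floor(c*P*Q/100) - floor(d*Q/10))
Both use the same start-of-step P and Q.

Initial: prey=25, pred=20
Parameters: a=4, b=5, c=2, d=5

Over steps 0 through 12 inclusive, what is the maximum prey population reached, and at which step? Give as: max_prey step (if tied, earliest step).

Answer: 29 12

Derivation:
Step 1: prey: 25+10-25=10; pred: 20+10-10=20
Step 2: prey: 10+4-10=4; pred: 20+4-10=14
Step 3: prey: 4+1-2=3; pred: 14+1-7=8
Step 4: prey: 3+1-1=3; pred: 8+0-4=4
Step 5: prey: 3+1-0=4; pred: 4+0-2=2
Step 6: prey: 4+1-0=5; pred: 2+0-1=1
Step 7: prey: 5+2-0=7; pred: 1+0-0=1
Step 8: prey: 7+2-0=9; pred: 1+0-0=1
Step 9: prey: 9+3-0=12; pred: 1+0-0=1
Step 10: prey: 12+4-0=16; pred: 1+0-0=1
Step 11: prey: 16+6-0=22; pred: 1+0-0=1
Step 12: prey: 22+8-1=29; pred: 1+0-0=1
Max prey = 29 at step 12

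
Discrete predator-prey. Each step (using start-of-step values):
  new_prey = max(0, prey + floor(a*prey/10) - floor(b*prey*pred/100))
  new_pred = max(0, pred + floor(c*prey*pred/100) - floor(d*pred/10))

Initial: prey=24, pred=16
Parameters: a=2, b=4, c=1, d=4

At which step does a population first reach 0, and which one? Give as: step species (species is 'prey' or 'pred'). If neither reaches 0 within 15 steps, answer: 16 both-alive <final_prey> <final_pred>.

Step 1: prey: 24+4-15=13; pred: 16+3-6=13
Step 2: prey: 13+2-6=9; pred: 13+1-5=9
Step 3: prey: 9+1-3=7; pred: 9+0-3=6
Step 4: prey: 7+1-1=7; pred: 6+0-2=4
Step 5: prey: 7+1-1=7; pred: 4+0-1=3
Step 6: prey: 7+1-0=8; pred: 3+0-1=2
Step 7: prey: 8+1-0=9; pred: 2+0-0=2
Step 8: prey: 9+1-0=10; pred: 2+0-0=2
Step 9: prey: 10+2-0=12; pred: 2+0-0=2
Step 10: prey: 12+2-0=14; pred: 2+0-0=2
Step 11: prey: 14+2-1=15; pred: 2+0-0=2
Step 12: prey: 15+3-1=17; pred: 2+0-0=2
Step 13: prey: 17+3-1=19; pred: 2+0-0=2
Step 14: prey: 19+3-1=21; pred: 2+0-0=2
Step 15: prey: 21+4-1=24; pred: 2+0-0=2
No extinction within 15 steps

Answer: 16 both-alive 24 2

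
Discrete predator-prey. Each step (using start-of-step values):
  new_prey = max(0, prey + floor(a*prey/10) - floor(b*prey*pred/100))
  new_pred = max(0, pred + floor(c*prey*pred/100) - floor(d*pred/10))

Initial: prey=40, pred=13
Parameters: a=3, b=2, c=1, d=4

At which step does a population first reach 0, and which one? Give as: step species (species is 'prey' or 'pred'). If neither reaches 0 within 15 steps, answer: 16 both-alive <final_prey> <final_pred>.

Answer: 16 both-alive 23 12

Derivation:
Step 1: prey: 40+12-10=42; pred: 13+5-5=13
Step 2: prey: 42+12-10=44; pred: 13+5-5=13
Step 3: prey: 44+13-11=46; pred: 13+5-5=13
Step 4: prey: 46+13-11=48; pred: 13+5-5=13
Step 5: prey: 48+14-12=50; pred: 13+6-5=14
Step 6: prey: 50+15-14=51; pred: 14+7-5=16
Step 7: prey: 51+15-16=50; pred: 16+8-6=18
Step 8: prey: 50+15-18=47; pred: 18+9-7=20
Step 9: prey: 47+14-18=43; pred: 20+9-8=21
Step 10: prey: 43+12-18=37; pred: 21+9-8=22
Step 11: prey: 37+11-16=32; pred: 22+8-8=22
Step 12: prey: 32+9-14=27; pred: 22+7-8=21
Step 13: prey: 27+8-11=24; pred: 21+5-8=18
Step 14: prey: 24+7-8=23; pred: 18+4-7=15
Step 15: prey: 23+6-6=23; pred: 15+3-6=12
No extinction within 15 steps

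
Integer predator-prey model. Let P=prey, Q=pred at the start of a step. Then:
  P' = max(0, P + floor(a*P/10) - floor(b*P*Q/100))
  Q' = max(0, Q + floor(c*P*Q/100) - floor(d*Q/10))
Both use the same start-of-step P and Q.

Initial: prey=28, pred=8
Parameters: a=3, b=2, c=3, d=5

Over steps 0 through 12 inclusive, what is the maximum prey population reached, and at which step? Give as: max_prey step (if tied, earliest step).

Step 1: prey: 28+8-4=32; pred: 8+6-4=10
Step 2: prey: 32+9-6=35; pred: 10+9-5=14
Step 3: prey: 35+10-9=36; pred: 14+14-7=21
Step 4: prey: 36+10-15=31; pred: 21+22-10=33
Step 5: prey: 31+9-20=20; pred: 33+30-16=47
Step 6: prey: 20+6-18=8; pred: 47+28-23=52
Step 7: prey: 8+2-8=2; pred: 52+12-26=38
Step 8: prey: 2+0-1=1; pred: 38+2-19=21
Step 9: prey: 1+0-0=1; pred: 21+0-10=11
Step 10: prey: 1+0-0=1; pred: 11+0-5=6
Step 11: prey: 1+0-0=1; pred: 6+0-3=3
Step 12: prey: 1+0-0=1; pred: 3+0-1=2
Max prey = 36 at step 3

Answer: 36 3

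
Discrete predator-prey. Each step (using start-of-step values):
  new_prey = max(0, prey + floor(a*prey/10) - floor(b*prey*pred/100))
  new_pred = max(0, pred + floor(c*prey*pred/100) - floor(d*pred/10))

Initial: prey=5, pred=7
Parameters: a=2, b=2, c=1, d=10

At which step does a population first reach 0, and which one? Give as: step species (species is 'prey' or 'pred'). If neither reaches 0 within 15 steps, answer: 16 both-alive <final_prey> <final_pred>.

Answer: 1 pred

Derivation:
Step 1: prey: 5+1-0=6; pred: 7+0-7=0
First extinction: pred at step 1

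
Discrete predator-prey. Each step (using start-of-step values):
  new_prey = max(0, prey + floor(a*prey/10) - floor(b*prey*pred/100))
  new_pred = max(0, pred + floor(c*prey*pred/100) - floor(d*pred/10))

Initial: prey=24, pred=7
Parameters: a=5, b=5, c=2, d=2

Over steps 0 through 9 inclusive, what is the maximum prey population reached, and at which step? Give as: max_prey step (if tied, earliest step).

Step 1: prey: 24+12-8=28; pred: 7+3-1=9
Step 2: prey: 28+14-12=30; pred: 9+5-1=13
Step 3: prey: 30+15-19=26; pred: 13+7-2=18
Step 4: prey: 26+13-23=16; pred: 18+9-3=24
Step 5: prey: 16+8-19=5; pred: 24+7-4=27
Step 6: prey: 5+2-6=1; pred: 27+2-5=24
Step 7: prey: 1+0-1=0; pred: 24+0-4=20
Step 8: prey: 0+0-0=0; pred: 20+0-4=16
Step 9: prey: 0+0-0=0; pred: 16+0-3=13
Max prey = 30 at step 2

Answer: 30 2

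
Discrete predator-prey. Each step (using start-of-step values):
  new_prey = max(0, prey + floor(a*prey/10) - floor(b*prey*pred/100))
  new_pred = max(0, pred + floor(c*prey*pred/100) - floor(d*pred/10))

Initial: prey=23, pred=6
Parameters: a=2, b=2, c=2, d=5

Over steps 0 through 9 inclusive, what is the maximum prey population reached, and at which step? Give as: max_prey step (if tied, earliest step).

Step 1: prey: 23+4-2=25; pred: 6+2-3=5
Step 2: prey: 25+5-2=28; pred: 5+2-2=5
Step 3: prey: 28+5-2=31; pred: 5+2-2=5
Step 4: prey: 31+6-3=34; pred: 5+3-2=6
Step 5: prey: 34+6-4=36; pred: 6+4-3=7
Step 6: prey: 36+7-5=38; pred: 7+5-3=9
Step 7: prey: 38+7-6=39; pred: 9+6-4=11
Step 8: prey: 39+7-8=38; pred: 11+8-5=14
Step 9: prey: 38+7-10=35; pred: 14+10-7=17
Max prey = 39 at step 7

Answer: 39 7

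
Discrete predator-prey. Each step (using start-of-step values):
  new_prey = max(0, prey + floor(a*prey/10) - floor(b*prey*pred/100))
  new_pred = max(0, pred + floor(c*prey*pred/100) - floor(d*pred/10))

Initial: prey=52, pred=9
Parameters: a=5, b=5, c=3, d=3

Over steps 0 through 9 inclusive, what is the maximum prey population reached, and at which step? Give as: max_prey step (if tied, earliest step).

Answer: 55 1

Derivation:
Step 1: prey: 52+26-23=55; pred: 9+14-2=21
Step 2: prey: 55+27-57=25; pred: 21+34-6=49
Step 3: prey: 25+12-61=0; pred: 49+36-14=71
Step 4: prey: 0+0-0=0; pred: 71+0-21=50
Step 5: prey: 0+0-0=0; pred: 50+0-15=35
Step 6: prey: 0+0-0=0; pred: 35+0-10=25
Step 7: prey: 0+0-0=0; pred: 25+0-7=18
Step 8: prey: 0+0-0=0; pred: 18+0-5=13
Step 9: prey: 0+0-0=0; pred: 13+0-3=10
Max prey = 55 at step 1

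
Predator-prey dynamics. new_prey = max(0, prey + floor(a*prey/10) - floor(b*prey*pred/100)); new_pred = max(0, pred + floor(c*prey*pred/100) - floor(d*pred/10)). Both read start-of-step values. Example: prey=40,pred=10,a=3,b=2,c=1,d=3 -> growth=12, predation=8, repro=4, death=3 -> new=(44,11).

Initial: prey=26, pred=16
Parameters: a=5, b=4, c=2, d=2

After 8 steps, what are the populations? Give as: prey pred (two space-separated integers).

Answer: 1 12

Derivation:
Step 1: prey: 26+13-16=23; pred: 16+8-3=21
Step 2: prey: 23+11-19=15; pred: 21+9-4=26
Step 3: prey: 15+7-15=7; pred: 26+7-5=28
Step 4: prey: 7+3-7=3; pred: 28+3-5=26
Step 5: prey: 3+1-3=1; pred: 26+1-5=22
Step 6: prey: 1+0-0=1; pred: 22+0-4=18
Step 7: prey: 1+0-0=1; pred: 18+0-3=15
Step 8: prey: 1+0-0=1; pred: 15+0-3=12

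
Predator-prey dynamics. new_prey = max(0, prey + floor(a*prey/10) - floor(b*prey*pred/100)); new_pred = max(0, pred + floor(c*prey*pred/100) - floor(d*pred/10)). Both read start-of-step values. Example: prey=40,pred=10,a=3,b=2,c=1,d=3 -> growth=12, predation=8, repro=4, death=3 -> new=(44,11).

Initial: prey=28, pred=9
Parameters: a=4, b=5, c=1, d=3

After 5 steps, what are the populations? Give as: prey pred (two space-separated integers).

Step 1: prey: 28+11-12=27; pred: 9+2-2=9
Step 2: prey: 27+10-12=25; pred: 9+2-2=9
Step 3: prey: 25+10-11=24; pred: 9+2-2=9
Step 4: prey: 24+9-10=23; pred: 9+2-2=9
Step 5: prey: 23+9-10=22; pred: 9+2-2=9

Answer: 22 9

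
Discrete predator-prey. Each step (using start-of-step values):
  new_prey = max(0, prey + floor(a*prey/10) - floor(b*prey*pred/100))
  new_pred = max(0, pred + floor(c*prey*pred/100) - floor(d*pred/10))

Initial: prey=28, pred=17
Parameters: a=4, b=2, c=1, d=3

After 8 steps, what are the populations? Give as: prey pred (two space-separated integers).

Step 1: prey: 28+11-9=30; pred: 17+4-5=16
Step 2: prey: 30+12-9=33; pred: 16+4-4=16
Step 3: prey: 33+13-10=36; pred: 16+5-4=17
Step 4: prey: 36+14-12=38; pred: 17+6-5=18
Step 5: prey: 38+15-13=40; pred: 18+6-5=19
Step 6: prey: 40+16-15=41; pred: 19+7-5=21
Step 7: prey: 41+16-17=40; pred: 21+8-6=23
Step 8: prey: 40+16-18=38; pred: 23+9-6=26

Answer: 38 26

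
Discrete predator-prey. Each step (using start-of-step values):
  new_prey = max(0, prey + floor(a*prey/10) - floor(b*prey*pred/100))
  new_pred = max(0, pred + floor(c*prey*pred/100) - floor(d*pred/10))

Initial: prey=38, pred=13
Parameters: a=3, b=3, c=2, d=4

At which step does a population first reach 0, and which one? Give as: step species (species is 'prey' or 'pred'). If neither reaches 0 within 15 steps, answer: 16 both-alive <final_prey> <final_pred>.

Answer: 16 both-alive 18 2

Derivation:
Step 1: prey: 38+11-14=35; pred: 13+9-5=17
Step 2: prey: 35+10-17=28; pred: 17+11-6=22
Step 3: prey: 28+8-18=18; pred: 22+12-8=26
Step 4: prey: 18+5-14=9; pred: 26+9-10=25
Step 5: prey: 9+2-6=5; pred: 25+4-10=19
Step 6: prey: 5+1-2=4; pred: 19+1-7=13
Step 7: prey: 4+1-1=4; pred: 13+1-5=9
Step 8: prey: 4+1-1=4; pred: 9+0-3=6
Step 9: prey: 4+1-0=5; pred: 6+0-2=4
Step 10: prey: 5+1-0=6; pred: 4+0-1=3
Step 11: prey: 6+1-0=7; pred: 3+0-1=2
Step 12: prey: 7+2-0=9; pred: 2+0-0=2
Step 13: prey: 9+2-0=11; pred: 2+0-0=2
Step 14: prey: 11+3-0=14; pred: 2+0-0=2
Step 15: prey: 14+4-0=18; pred: 2+0-0=2
No extinction within 15 steps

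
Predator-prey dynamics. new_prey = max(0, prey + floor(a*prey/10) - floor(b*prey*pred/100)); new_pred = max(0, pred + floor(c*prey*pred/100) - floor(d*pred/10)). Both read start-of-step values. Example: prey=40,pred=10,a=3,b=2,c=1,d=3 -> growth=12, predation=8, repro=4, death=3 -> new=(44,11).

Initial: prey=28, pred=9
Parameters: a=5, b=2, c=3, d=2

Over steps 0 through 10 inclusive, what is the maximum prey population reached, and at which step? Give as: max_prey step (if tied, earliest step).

Step 1: prey: 28+14-5=37; pred: 9+7-1=15
Step 2: prey: 37+18-11=44; pred: 15+16-3=28
Step 3: prey: 44+22-24=42; pred: 28+36-5=59
Step 4: prey: 42+21-49=14; pred: 59+74-11=122
Step 5: prey: 14+7-34=0; pred: 122+51-24=149
Step 6: prey: 0+0-0=0; pred: 149+0-29=120
Step 7: prey: 0+0-0=0; pred: 120+0-24=96
Step 8: prey: 0+0-0=0; pred: 96+0-19=77
Step 9: prey: 0+0-0=0; pred: 77+0-15=62
Step 10: prey: 0+0-0=0; pred: 62+0-12=50
Max prey = 44 at step 2

Answer: 44 2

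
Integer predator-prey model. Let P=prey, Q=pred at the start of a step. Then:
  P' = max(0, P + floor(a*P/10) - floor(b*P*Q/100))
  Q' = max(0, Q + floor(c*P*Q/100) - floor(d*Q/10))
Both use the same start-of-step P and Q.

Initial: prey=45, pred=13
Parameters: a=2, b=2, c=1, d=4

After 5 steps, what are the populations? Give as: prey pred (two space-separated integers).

Answer: 35 12

Derivation:
Step 1: prey: 45+9-11=43; pred: 13+5-5=13
Step 2: prey: 43+8-11=40; pred: 13+5-5=13
Step 3: prey: 40+8-10=38; pred: 13+5-5=13
Step 4: prey: 38+7-9=36; pred: 13+4-5=12
Step 5: prey: 36+7-8=35; pred: 12+4-4=12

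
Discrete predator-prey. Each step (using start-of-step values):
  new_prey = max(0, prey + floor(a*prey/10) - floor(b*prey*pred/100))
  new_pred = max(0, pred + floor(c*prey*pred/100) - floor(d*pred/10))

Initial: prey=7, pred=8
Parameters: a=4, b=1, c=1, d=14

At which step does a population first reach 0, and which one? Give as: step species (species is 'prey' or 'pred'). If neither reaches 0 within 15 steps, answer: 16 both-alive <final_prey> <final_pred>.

Answer: 1 pred

Derivation:
Step 1: prey: 7+2-0=9; pred: 8+0-11=0
First extinction: pred at step 1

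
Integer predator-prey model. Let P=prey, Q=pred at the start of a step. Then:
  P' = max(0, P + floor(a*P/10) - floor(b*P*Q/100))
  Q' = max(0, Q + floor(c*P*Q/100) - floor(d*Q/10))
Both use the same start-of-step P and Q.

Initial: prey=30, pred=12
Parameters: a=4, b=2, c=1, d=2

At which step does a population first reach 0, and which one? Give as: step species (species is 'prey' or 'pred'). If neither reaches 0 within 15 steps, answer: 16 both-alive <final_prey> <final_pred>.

Step 1: prey: 30+12-7=35; pred: 12+3-2=13
Step 2: prey: 35+14-9=40; pred: 13+4-2=15
Step 3: prey: 40+16-12=44; pred: 15+6-3=18
Step 4: prey: 44+17-15=46; pred: 18+7-3=22
Step 5: prey: 46+18-20=44; pred: 22+10-4=28
Step 6: prey: 44+17-24=37; pred: 28+12-5=35
Step 7: prey: 37+14-25=26; pred: 35+12-7=40
Step 8: prey: 26+10-20=16; pred: 40+10-8=42
Step 9: prey: 16+6-13=9; pred: 42+6-8=40
Step 10: prey: 9+3-7=5; pred: 40+3-8=35
Step 11: prey: 5+2-3=4; pred: 35+1-7=29
Step 12: prey: 4+1-2=3; pred: 29+1-5=25
Step 13: prey: 3+1-1=3; pred: 25+0-5=20
Step 14: prey: 3+1-1=3; pred: 20+0-4=16
Step 15: prey: 3+1-0=4; pred: 16+0-3=13
No extinction within 15 steps

Answer: 16 both-alive 4 13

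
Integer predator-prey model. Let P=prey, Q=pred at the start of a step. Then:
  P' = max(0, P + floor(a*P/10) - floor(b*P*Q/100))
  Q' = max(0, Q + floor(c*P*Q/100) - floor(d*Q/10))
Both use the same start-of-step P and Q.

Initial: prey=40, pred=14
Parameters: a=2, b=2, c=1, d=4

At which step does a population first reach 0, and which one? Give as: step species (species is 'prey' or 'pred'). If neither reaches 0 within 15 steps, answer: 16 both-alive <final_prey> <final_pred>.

Answer: 16 both-alive 58 5

Derivation:
Step 1: prey: 40+8-11=37; pred: 14+5-5=14
Step 2: prey: 37+7-10=34; pred: 14+5-5=14
Step 3: prey: 34+6-9=31; pred: 14+4-5=13
Step 4: prey: 31+6-8=29; pred: 13+4-5=12
Step 5: prey: 29+5-6=28; pred: 12+3-4=11
Step 6: prey: 28+5-6=27; pred: 11+3-4=10
Step 7: prey: 27+5-5=27; pred: 10+2-4=8
Step 8: prey: 27+5-4=28; pred: 8+2-3=7
Step 9: prey: 28+5-3=30; pred: 7+1-2=6
Step 10: prey: 30+6-3=33; pred: 6+1-2=5
Step 11: prey: 33+6-3=36; pred: 5+1-2=4
Step 12: prey: 36+7-2=41; pred: 4+1-1=4
Step 13: prey: 41+8-3=46; pred: 4+1-1=4
Step 14: prey: 46+9-3=52; pred: 4+1-1=4
Step 15: prey: 52+10-4=58; pred: 4+2-1=5
No extinction within 15 steps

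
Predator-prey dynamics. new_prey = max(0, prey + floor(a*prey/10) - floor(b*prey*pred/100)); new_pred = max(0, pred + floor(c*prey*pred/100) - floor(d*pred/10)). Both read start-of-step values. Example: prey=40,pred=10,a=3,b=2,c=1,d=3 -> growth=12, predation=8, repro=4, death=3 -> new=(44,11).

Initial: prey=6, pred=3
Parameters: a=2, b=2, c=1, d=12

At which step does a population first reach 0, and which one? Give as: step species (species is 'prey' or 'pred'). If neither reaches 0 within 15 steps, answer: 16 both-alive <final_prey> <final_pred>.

Answer: 1 pred

Derivation:
Step 1: prey: 6+1-0=7; pred: 3+0-3=0
First extinction: pred at step 1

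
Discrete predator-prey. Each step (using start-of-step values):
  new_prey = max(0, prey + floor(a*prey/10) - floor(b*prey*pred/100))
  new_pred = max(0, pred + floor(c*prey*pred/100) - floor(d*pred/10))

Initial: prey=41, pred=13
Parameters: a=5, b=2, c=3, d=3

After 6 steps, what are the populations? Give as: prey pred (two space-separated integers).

Step 1: prey: 41+20-10=51; pred: 13+15-3=25
Step 2: prey: 51+25-25=51; pred: 25+38-7=56
Step 3: prey: 51+25-57=19; pred: 56+85-16=125
Step 4: prey: 19+9-47=0; pred: 125+71-37=159
Step 5: prey: 0+0-0=0; pred: 159+0-47=112
Step 6: prey: 0+0-0=0; pred: 112+0-33=79

Answer: 0 79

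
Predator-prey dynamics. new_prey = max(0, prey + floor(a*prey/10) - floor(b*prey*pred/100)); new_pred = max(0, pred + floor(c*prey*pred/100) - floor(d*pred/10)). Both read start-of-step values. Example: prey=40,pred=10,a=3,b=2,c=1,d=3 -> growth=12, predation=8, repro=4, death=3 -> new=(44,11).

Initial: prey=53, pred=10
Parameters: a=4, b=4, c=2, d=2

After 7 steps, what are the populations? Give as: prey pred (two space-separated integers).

Step 1: prey: 53+21-21=53; pred: 10+10-2=18
Step 2: prey: 53+21-38=36; pred: 18+19-3=34
Step 3: prey: 36+14-48=2; pred: 34+24-6=52
Step 4: prey: 2+0-4=0; pred: 52+2-10=44
Step 5: prey: 0+0-0=0; pred: 44+0-8=36
Step 6: prey: 0+0-0=0; pred: 36+0-7=29
Step 7: prey: 0+0-0=0; pred: 29+0-5=24

Answer: 0 24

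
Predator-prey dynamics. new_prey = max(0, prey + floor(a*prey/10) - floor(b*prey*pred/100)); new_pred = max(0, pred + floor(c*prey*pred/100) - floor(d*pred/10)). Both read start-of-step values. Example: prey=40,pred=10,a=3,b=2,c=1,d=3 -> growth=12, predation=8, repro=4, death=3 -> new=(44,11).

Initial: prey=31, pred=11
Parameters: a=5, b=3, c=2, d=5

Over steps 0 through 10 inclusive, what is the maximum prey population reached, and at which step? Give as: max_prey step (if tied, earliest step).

Step 1: prey: 31+15-10=36; pred: 11+6-5=12
Step 2: prey: 36+18-12=42; pred: 12+8-6=14
Step 3: prey: 42+21-17=46; pred: 14+11-7=18
Step 4: prey: 46+23-24=45; pred: 18+16-9=25
Step 5: prey: 45+22-33=34; pred: 25+22-12=35
Step 6: prey: 34+17-35=16; pred: 35+23-17=41
Step 7: prey: 16+8-19=5; pred: 41+13-20=34
Step 8: prey: 5+2-5=2; pred: 34+3-17=20
Step 9: prey: 2+1-1=2; pred: 20+0-10=10
Step 10: prey: 2+1-0=3; pred: 10+0-5=5
Max prey = 46 at step 3

Answer: 46 3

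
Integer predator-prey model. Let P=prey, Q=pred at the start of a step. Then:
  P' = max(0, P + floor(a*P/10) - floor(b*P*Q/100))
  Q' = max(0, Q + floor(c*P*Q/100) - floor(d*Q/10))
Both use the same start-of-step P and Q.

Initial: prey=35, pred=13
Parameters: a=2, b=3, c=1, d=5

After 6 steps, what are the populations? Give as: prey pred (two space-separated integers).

Step 1: prey: 35+7-13=29; pred: 13+4-6=11
Step 2: prey: 29+5-9=25; pred: 11+3-5=9
Step 3: prey: 25+5-6=24; pred: 9+2-4=7
Step 4: prey: 24+4-5=23; pred: 7+1-3=5
Step 5: prey: 23+4-3=24; pred: 5+1-2=4
Step 6: prey: 24+4-2=26; pred: 4+0-2=2

Answer: 26 2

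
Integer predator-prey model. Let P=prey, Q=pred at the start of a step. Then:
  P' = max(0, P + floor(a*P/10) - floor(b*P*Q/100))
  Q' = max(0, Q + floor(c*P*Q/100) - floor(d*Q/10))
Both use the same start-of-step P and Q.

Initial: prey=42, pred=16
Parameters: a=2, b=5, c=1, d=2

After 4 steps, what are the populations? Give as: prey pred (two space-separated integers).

Step 1: prey: 42+8-33=17; pred: 16+6-3=19
Step 2: prey: 17+3-16=4; pred: 19+3-3=19
Step 3: prey: 4+0-3=1; pred: 19+0-3=16
Step 4: prey: 1+0-0=1; pred: 16+0-3=13

Answer: 1 13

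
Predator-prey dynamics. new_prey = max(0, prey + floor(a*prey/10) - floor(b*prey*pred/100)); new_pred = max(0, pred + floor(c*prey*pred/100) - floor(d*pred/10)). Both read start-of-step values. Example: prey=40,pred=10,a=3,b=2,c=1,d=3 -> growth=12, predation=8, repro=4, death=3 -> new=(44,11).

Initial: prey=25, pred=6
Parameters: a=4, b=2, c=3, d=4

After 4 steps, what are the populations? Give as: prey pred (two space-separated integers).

Step 1: prey: 25+10-3=32; pred: 6+4-2=8
Step 2: prey: 32+12-5=39; pred: 8+7-3=12
Step 3: prey: 39+15-9=45; pred: 12+14-4=22
Step 4: prey: 45+18-19=44; pred: 22+29-8=43

Answer: 44 43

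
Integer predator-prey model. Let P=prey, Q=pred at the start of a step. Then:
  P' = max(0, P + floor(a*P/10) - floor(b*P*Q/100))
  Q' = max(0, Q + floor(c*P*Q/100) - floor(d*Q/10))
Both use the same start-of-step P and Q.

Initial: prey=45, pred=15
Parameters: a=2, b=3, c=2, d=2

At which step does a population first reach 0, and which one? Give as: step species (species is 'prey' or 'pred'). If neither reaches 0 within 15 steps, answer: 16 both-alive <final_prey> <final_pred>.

Answer: 4 prey

Derivation:
Step 1: prey: 45+9-20=34; pred: 15+13-3=25
Step 2: prey: 34+6-25=15; pred: 25+17-5=37
Step 3: prey: 15+3-16=2; pred: 37+11-7=41
Step 4: prey: 2+0-2=0; pred: 41+1-8=34
First extinction: prey at step 4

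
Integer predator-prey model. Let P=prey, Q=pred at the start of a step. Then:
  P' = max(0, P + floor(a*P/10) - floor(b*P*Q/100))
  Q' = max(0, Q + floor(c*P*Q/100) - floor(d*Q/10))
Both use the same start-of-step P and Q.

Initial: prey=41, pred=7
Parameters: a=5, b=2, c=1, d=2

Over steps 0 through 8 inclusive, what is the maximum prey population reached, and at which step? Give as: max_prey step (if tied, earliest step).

Step 1: prey: 41+20-5=56; pred: 7+2-1=8
Step 2: prey: 56+28-8=76; pred: 8+4-1=11
Step 3: prey: 76+38-16=98; pred: 11+8-2=17
Step 4: prey: 98+49-33=114; pred: 17+16-3=30
Step 5: prey: 114+57-68=103; pred: 30+34-6=58
Step 6: prey: 103+51-119=35; pred: 58+59-11=106
Step 7: prey: 35+17-74=0; pred: 106+37-21=122
Step 8: prey: 0+0-0=0; pred: 122+0-24=98
Max prey = 114 at step 4

Answer: 114 4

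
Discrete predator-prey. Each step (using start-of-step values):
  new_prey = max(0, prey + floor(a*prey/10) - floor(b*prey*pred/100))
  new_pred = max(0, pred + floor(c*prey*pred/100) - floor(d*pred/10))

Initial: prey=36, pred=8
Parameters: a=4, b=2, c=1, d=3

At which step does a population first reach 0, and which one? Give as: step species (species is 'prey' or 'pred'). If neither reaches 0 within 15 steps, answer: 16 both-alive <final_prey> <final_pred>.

Step 1: prey: 36+14-5=45; pred: 8+2-2=8
Step 2: prey: 45+18-7=56; pred: 8+3-2=9
Step 3: prey: 56+22-10=68; pred: 9+5-2=12
Step 4: prey: 68+27-16=79; pred: 12+8-3=17
Step 5: prey: 79+31-26=84; pred: 17+13-5=25
Step 6: prey: 84+33-42=75; pred: 25+21-7=39
Step 7: prey: 75+30-58=47; pred: 39+29-11=57
Step 8: prey: 47+18-53=12; pred: 57+26-17=66
Step 9: prey: 12+4-15=1; pred: 66+7-19=54
Step 10: prey: 1+0-1=0; pred: 54+0-16=38
First extinction: prey at step 10

Answer: 10 prey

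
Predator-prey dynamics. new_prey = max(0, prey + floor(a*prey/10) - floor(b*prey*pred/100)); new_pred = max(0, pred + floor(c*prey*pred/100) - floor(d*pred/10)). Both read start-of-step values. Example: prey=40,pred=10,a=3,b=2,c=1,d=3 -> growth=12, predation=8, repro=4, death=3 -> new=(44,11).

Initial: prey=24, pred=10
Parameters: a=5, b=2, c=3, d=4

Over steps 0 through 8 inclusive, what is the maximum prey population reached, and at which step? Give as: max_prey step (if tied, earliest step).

Step 1: prey: 24+12-4=32; pred: 10+7-4=13
Step 2: prey: 32+16-8=40; pred: 13+12-5=20
Step 3: prey: 40+20-16=44; pred: 20+24-8=36
Step 4: prey: 44+22-31=35; pred: 36+47-14=69
Step 5: prey: 35+17-48=4; pred: 69+72-27=114
Step 6: prey: 4+2-9=0; pred: 114+13-45=82
Step 7: prey: 0+0-0=0; pred: 82+0-32=50
Step 8: prey: 0+0-0=0; pred: 50+0-20=30
Max prey = 44 at step 3

Answer: 44 3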